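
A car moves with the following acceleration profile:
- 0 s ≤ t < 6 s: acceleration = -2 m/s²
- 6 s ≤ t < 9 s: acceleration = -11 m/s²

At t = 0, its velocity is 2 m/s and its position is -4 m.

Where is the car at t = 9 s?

-107.5 m

On each constant-a segment, Δv = aΔt and Δx = v₀Δt + ½aΔt²; chain segment to segment.
0–6 s: v starts 2 m/s; Δx = 2·6 + ½·-2·6² = -24 m; v ends -10 m/s.
6–9 s: v starts -10 m/s; Δx = -10·3 + ½·-11·3² = -79.5 m; v ends -43 m/s.
x(9) = -4 + Σ Δx = -107.5 m.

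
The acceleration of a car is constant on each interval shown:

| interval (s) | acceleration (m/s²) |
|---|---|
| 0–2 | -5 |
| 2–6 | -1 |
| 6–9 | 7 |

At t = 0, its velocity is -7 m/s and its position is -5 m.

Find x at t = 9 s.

-136.5 m

On each constant-a segment, Δv = aΔt and Δx = v₀Δt + ½aΔt²; chain segment to segment.
0–2 s: v starts -7 m/s; Δx = -7·2 + ½·-5·2² = -24 m; v ends -17 m/s.
2–6 s: v starts -17 m/s; Δx = -17·4 + ½·-1·4² = -76 m; v ends -21 m/s.
6–9 s: v starts -21 m/s; Δx = -21·3 + ½·7·3² = -31.5 m; v ends 0 m/s.
x(9) = -5 + Σ Δx = -136.5 m.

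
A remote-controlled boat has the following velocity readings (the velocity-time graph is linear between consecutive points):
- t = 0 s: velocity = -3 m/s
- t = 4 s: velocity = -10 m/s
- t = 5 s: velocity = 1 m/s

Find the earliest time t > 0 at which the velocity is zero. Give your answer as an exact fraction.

v changes sign on 4–5 s (from -10 to 1); the graph is linear there, so v = 0 at t = 4 + (10)·(5 − 4)/(1 − -10) = 54/11 s.

t = 54/11 s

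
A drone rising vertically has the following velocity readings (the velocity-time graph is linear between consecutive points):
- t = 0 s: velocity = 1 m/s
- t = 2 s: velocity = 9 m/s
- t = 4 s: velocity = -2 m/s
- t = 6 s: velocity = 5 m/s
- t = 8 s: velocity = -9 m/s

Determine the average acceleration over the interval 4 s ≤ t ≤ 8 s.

Average acceleration = Δv/Δt = (-9 − -2)/(8 − 4) = -1.75 m/s².

-1.75 m/s²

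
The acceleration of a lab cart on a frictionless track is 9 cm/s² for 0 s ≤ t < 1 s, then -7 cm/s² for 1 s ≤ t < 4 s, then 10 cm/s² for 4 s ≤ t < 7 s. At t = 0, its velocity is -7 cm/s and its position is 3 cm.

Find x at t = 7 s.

-37 cm

On each constant-a segment, Δv = aΔt and Δx = v₀Δt + ½aΔt²; chain segment to segment.
0–1 s: v starts -7 cm/s; Δx = -7·1 + ½·9·1² = -2.5 cm; v ends 2 cm/s.
1–4 s: v starts 2 cm/s; Δx = 2·3 + ½·-7·3² = -25.5 cm; v ends -19 cm/s.
4–7 s: v starts -19 cm/s; Δx = -19·3 + ½·10·3² = -12 cm; v ends 11 cm/s.
x(7) = 3 + Σ Δx = -37 cm.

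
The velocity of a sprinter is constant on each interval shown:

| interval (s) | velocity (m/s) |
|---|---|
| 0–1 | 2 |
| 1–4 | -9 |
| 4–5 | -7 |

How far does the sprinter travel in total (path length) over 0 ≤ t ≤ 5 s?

36 m

Distance (not displacement) is the total path length: add the absolute areas under v-t.
0–1 s: |2| × 1 = 2 m
1–4 s: |-9| × 3 = 27 m
4–5 s: |-7| × 1 = 7 m
Total distance = 36 m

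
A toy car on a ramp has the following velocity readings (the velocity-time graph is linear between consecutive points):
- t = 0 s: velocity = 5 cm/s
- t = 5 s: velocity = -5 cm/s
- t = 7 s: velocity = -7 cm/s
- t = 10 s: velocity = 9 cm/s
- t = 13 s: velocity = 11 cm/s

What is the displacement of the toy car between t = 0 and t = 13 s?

Displacement is the signed area under the v-t curve.
0–5 s: ½(5 + -5)(5) = 0 cm
5–7 s: ½(-5 + -7)(2) = -12 cm
7–10 s: ½(-7 + 9)(3) = 3 cm
10–13 s: ½(9 + 11)(3) = 30 cm
Net displacement = 21 cm

21 cm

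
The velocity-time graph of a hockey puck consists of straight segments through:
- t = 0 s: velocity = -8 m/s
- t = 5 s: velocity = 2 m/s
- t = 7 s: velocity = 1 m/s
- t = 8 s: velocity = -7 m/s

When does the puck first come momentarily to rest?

v changes sign on 0–5 s (from -8 to 2); the graph is linear there, so v = 0 at t = 0 + (8)·(5 − 0)/(2 − -8) = 4 s.

t = 4 s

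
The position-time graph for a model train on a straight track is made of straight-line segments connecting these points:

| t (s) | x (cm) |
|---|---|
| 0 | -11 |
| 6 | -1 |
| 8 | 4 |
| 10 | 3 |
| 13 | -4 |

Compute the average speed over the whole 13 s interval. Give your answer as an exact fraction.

23/13 cm/s

Average speed = (total path length)/(elapsed time); on a piecewise-linear x-t graph the path length is Σ|Δx|.
0–6 s: |Δx| = |-1 − -11| = 10 cm
6–8 s: |Δx| = |4 − -1| = 5 cm
8–10 s: |Δx| = |3 − 4| = 1 cm
10–13 s: |Δx| = |-4 − 3| = 7 cm
Total path = 23 cm; average speed = 23/13 = 23/13 cm/s.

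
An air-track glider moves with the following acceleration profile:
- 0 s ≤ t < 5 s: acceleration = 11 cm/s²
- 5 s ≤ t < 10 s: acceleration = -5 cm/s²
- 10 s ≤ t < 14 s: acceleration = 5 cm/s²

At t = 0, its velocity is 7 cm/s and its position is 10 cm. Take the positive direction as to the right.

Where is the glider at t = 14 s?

618 cm

On each constant-a segment, Δv = aΔt and Δx = v₀Δt + ½aΔt²; chain segment to segment.
0–5 s: v starts 7 cm/s; Δx = 7·5 + ½·11·5² = 172.5 cm; v ends 62 cm/s.
5–10 s: v starts 62 cm/s; Δx = 62·5 + ½·-5·5² = 247.5 cm; v ends 37 cm/s.
10–14 s: v starts 37 cm/s; Δx = 37·4 + ½·5·4² = 188 cm; v ends 57 cm/s.
x(14) = 10 + Σ Δx = 618 cm.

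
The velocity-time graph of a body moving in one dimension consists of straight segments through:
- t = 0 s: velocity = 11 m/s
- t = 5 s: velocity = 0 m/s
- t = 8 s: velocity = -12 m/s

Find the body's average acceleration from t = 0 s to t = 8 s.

-2.875 m/s²

Average acceleration = Δv/Δt = (-12 − 11)/(8 − 0) = -2.875 m/s².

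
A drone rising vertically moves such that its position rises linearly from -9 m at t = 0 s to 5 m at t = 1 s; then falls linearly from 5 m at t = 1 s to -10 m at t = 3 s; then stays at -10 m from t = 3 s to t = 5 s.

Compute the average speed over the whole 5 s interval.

5.8 m/s

Average speed = (total path length)/(elapsed time); on a piecewise-linear x-t graph the path length is Σ|Δx|.
0–1 s: |Δx| = |5 − -9| = 14 m
1–3 s: |Δx| = |-10 − 5| = 15 m
3–5 s: |Δx| = |-10 − -10| = 0 m
Total path = 29 m; average speed = 29/5 = 5.8 m/s.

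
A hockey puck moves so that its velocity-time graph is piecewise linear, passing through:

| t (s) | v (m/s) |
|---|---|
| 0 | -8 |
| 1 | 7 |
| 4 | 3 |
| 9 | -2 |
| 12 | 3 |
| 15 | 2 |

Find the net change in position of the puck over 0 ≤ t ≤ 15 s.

26 m

Displacement is the signed area under the v-t curve.
0–1 s: ½(-8 + 7)(1) = -0.5 m
1–4 s: ½(7 + 3)(3) = 15 m
4–9 s: ½(3 + -2)(5) = 2.5 m
9–12 s: ½(-2 + 3)(3) = 1.5 m
12–15 s: ½(3 + 2)(3) = 7.5 m
Net displacement = 26 m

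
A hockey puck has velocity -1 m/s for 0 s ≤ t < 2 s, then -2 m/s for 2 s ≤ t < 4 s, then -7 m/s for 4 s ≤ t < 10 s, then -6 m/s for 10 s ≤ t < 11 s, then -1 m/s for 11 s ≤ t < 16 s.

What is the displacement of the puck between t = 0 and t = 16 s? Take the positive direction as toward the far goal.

-59 m

Displacement is the signed area under the v-t curve.
0–2 s: -1 × 2 = -2 m
2–4 s: -2 × 2 = -4 m
4–10 s: -7 × 6 = -42 m
10–11 s: -6 × 1 = -6 m
11–16 s: -1 × 5 = -5 m
Net displacement = -59 m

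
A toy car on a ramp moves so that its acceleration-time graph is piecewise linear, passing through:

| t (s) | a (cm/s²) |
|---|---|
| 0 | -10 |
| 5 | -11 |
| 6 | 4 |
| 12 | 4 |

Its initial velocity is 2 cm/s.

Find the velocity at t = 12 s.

-30 cm/s

Δv equals the area under the a-t graph; then v = v₀ + Δv.
0–5 s: ½(-10 + -11)(5) = -52.5 cm/s
5–6 s: ½(-11 + 4)(1) = -3.5 cm/s
6–12 s: 4 × 6 = 24 cm/s
Δv = -32 cm/s, so v(12) = 2 + (-32) = -30 cm/s.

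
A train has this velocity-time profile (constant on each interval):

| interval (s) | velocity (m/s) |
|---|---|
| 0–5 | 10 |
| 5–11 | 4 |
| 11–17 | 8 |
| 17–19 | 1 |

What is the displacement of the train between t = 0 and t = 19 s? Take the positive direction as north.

Displacement is the signed area under the v-t curve.
0–5 s: 10 × 5 = 50 m
5–11 s: 4 × 6 = 24 m
11–17 s: 8 × 6 = 48 m
17–19 s: 1 × 2 = 2 m
Net displacement = 124 m

124 m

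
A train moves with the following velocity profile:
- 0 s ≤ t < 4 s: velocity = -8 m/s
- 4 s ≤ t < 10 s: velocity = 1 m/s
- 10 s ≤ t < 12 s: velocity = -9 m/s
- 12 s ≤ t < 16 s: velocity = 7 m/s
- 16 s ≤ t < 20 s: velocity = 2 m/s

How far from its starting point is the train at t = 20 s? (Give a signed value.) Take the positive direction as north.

-8 m

Net displacement equals the area under the velocity-time graph (areas below the axis count negative).
0–4 s: -8 × 4 = -32 m
4–10 s: 1 × 6 = 6 m
10–12 s: -9 × 2 = -18 m
12–16 s: 7 × 4 = 28 m
16–20 s: 2 × 4 = 8 m
Net displacement = -8 m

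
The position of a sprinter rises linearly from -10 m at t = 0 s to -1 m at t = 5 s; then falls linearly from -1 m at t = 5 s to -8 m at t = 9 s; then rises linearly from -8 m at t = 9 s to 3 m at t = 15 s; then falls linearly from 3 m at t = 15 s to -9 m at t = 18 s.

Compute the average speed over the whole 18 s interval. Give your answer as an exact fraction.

Average speed = (total path length)/(elapsed time); on a piecewise-linear x-t graph the path length is Σ|Δx|.
0–5 s: |Δx| = |-1 − -10| = 9 m
5–9 s: |Δx| = |-8 − -1| = 7 m
9–15 s: |Δx| = |3 − -8| = 11 m
15–18 s: |Δx| = |-9 − 3| = 12 m
Total path = 39 m; average speed = 39/18 = 13/6 m/s.

13/6 m/s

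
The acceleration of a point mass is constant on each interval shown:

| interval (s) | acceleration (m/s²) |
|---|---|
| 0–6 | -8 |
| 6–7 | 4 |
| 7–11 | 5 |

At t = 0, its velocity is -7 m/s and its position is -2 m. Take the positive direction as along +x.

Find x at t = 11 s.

On each constant-a segment, Δv = aΔt and Δx = v₀Δt + ½aΔt²; chain segment to segment.
0–6 s: v starts -7 m/s; Δx = -7·6 + ½·-8·6² = -186 m; v ends -55 m/s.
6–7 s: v starts -55 m/s; Δx = -55·1 + ½·4·1² = -53 m; v ends -51 m/s.
7–11 s: v starts -51 m/s; Δx = -51·4 + ½·5·4² = -164 m; v ends -31 m/s.
x(11) = -2 + Σ Δx = -405 m.

-405 m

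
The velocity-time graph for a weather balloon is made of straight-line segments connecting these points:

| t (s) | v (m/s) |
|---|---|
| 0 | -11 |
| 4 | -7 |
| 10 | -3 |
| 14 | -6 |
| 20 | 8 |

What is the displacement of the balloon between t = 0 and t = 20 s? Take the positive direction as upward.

-78 m

Displacement is the signed area under the v-t curve.
0–4 s: ½(-11 + -7)(4) = -36 m
4–10 s: ½(-7 + -3)(6) = -30 m
10–14 s: ½(-3 + -6)(4) = -18 m
14–20 s: ½(-6 + 8)(6) = 6 m
Net displacement = -78 m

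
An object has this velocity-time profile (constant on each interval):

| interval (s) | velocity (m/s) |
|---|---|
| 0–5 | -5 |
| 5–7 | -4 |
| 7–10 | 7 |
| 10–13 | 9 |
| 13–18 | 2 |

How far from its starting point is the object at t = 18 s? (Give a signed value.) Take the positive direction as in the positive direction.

Net displacement equals the area under the velocity-time graph (areas below the axis count negative).
0–5 s: -5 × 5 = -25 m
5–7 s: -4 × 2 = -8 m
7–10 s: 7 × 3 = 21 m
10–13 s: 9 × 3 = 27 m
13–18 s: 2 × 5 = 10 m
Net displacement = 25 m

25 m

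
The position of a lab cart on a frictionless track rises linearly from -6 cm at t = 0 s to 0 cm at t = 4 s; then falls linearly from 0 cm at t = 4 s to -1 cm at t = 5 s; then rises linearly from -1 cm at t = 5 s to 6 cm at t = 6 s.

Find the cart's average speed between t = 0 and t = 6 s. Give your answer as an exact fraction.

Average speed = (total path length)/(elapsed time); on a piecewise-linear x-t graph the path length is Σ|Δx|.
0–4 s: |Δx| = |0 − -6| = 6 cm
4–5 s: |Δx| = |-1 − 0| = 1 cm
5–6 s: |Δx| = |6 − -1| = 7 cm
Total path = 14 cm; average speed = 14/6 = 7/3 cm/s.

7/3 cm/s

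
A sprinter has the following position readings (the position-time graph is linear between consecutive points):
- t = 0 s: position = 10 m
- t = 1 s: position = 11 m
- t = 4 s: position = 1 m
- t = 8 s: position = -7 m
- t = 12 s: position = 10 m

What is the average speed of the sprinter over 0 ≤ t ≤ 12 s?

3 m/s

Average speed = (total path length)/(elapsed time); on a piecewise-linear x-t graph the path length is Σ|Δx|.
0–1 s: |Δx| = |11 − 10| = 1 m
1–4 s: |Δx| = |1 − 11| = 10 m
4–8 s: |Δx| = |-7 − 1| = 8 m
8–12 s: |Δx| = |10 − -7| = 17 m
Total path = 36 m; average speed = 36/12 = 3 m/s.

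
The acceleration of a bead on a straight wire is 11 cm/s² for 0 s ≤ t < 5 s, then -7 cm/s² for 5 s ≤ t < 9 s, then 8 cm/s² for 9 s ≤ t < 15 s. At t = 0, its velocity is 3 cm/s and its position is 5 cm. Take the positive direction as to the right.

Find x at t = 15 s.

On each constant-a segment, Δv = aΔt and Δx = v₀Δt + ½aΔt²; chain segment to segment.
0–5 s: v starts 3 cm/s; Δx = 3·5 + ½·11·5² = 152.5 cm; v ends 58 cm/s.
5–9 s: v starts 58 cm/s; Δx = 58·4 + ½·-7·4² = 176 cm; v ends 30 cm/s.
9–15 s: v starts 30 cm/s; Δx = 30·6 + ½·8·6² = 324 cm; v ends 78 cm/s.
x(15) = 5 + Σ Δx = 657.5 cm.

657.5 cm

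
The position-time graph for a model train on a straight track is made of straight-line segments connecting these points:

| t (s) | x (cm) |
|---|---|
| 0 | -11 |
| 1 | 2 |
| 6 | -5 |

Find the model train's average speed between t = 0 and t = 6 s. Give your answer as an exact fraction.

10/3 cm/s

Average speed = (total path length)/(elapsed time); on a piecewise-linear x-t graph the path length is Σ|Δx|.
0–1 s: |Δx| = |2 − -11| = 13 cm
1–6 s: |Δx| = |-5 − 2| = 7 cm
Total path = 20 cm; average speed = 20/6 = 10/3 cm/s.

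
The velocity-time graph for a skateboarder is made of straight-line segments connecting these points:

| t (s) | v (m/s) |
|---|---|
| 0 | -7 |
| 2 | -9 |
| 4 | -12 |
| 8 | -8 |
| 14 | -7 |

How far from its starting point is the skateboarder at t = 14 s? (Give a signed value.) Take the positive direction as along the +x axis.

Displacement is the signed area under the v-t curve.
0–2 s: ½(-7 + -9)(2) = -16 m
2–4 s: ½(-9 + -12)(2) = -21 m
4–8 s: ½(-12 + -8)(4) = -40 m
8–14 s: ½(-8 + -7)(6) = -45 m
Net displacement = -122 m

-122 m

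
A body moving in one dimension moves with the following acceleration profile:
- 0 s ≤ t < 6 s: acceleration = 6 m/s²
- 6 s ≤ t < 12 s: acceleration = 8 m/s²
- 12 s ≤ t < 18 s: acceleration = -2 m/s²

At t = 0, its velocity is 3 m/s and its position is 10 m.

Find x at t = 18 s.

On each constant-a segment, Δv = aΔt and Δx = v₀Δt + ½aΔt²; chain segment to segment.
0–6 s: v starts 3 m/s; Δx = 3·6 + ½·6·6² = 126 m; v ends 39 m/s.
6–12 s: v starts 39 m/s; Δx = 39·6 + ½·8·6² = 378 m; v ends 87 m/s.
12–18 s: v starts 87 m/s; Δx = 87·6 + ½·-2·6² = 486 m; v ends 75 m/s.
x(18) = 10 + Σ Δx = 1000 m.

1000 m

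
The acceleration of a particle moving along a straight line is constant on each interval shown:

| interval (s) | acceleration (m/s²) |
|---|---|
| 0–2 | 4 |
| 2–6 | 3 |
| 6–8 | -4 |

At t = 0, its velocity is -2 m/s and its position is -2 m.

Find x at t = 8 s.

On each constant-a segment, Δv = aΔt and Δx = v₀Δt + ½aΔt²; chain segment to segment.
0–2 s: v starts -2 m/s; Δx = -2·2 + ½·4·2² = 4 m; v ends 6 m/s.
2–6 s: v starts 6 m/s; Δx = 6·4 + ½·3·4² = 48 m; v ends 18 m/s.
6–8 s: v starts 18 m/s; Δx = 18·2 + ½·-4·2² = 28 m; v ends 10 m/s.
x(8) = -2 + Σ Δx = 78 m.

78 m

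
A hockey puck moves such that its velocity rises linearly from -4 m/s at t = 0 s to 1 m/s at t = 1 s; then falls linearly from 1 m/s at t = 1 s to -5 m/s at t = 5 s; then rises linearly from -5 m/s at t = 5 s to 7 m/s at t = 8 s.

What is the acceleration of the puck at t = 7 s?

4 m/s²

Acceleration is the slope of the v-t graph on 5–8 s: (7 − -5)/(8 − 5) = 4 m/s².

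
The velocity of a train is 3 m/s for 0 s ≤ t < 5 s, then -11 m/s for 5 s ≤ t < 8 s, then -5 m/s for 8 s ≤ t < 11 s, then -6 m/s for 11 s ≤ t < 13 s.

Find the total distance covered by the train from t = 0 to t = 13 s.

75 m

Total distance travelled is ∫|v| dt — sum the magnitudes of each area piece.
0–5 s: |3| × 5 = 15 m
5–8 s: |-11| × 3 = 33 m
8–11 s: |-5| × 3 = 15 m
11–13 s: |-6| × 2 = 12 m
Total distance = 75 m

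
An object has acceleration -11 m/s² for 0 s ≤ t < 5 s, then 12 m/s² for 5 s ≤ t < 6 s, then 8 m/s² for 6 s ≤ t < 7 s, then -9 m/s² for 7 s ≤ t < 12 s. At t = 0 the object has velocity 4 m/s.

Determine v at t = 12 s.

-76 m/s

Δv equals the area under the a-t graph; then v = v₀ + Δv.
0–5 s: -11 × 5 = -55 m/s
5–6 s: 12 × 1 = 12 m/s
6–7 s: 8 × 1 = 8 m/s
7–12 s: -9 × 5 = -45 m/s
Δv = -80 m/s, so v(12) = 4 + (-80) = -76 m/s.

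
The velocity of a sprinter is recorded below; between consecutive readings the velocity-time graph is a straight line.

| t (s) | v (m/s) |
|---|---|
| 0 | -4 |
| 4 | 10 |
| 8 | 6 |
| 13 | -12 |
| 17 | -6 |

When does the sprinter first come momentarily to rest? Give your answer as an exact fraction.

t = 8/7 s

v changes sign on 0–4 s (from -4 to 10); the graph is linear there, so v = 0 at t = 0 + (4)·(4 − 0)/(10 − -4) = 8/7 s.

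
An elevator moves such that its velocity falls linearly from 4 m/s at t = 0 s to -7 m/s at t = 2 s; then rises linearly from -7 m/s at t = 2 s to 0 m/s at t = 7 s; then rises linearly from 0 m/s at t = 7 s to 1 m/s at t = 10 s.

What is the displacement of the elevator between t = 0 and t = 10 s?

-19 m

Net displacement equals the area under the velocity-time graph (areas below the axis count negative).
0–2 s: ½(4 + -7)(2) = -3 m
2–7 s: ½(-7 + 0)(5) = -17.5 m
7–10 s: ½(0 + 1)(3) = 1.5 m
Net displacement = -19 m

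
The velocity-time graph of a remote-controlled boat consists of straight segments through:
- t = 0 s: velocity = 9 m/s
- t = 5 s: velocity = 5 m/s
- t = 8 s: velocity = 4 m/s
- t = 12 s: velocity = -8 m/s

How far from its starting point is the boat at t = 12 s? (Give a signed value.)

Net displacement equals the area under the velocity-time graph (areas below the axis count negative).
0–5 s: ½(9 + 5)(5) = 35 m
5–8 s: ½(5 + 4)(3) = 13.5 m
8–12 s: ½(4 + -8)(4) = -8 m
Net displacement = 40.5 m

40.5 m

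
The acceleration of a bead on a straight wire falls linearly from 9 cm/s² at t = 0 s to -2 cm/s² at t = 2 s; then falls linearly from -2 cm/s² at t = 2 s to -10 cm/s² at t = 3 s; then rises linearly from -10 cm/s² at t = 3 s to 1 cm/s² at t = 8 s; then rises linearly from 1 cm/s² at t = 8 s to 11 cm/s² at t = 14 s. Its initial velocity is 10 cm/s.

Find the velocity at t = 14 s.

Δv equals the area under the a-t graph; then v = v₀ + Δv.
0–2 s: ½(9 + -2)(2) = 7 cm/s
2–3 s: ½(-2 + -10)(1) = -6 cm/s
3–8 s: ½(-10 + 1)(5) = -22.5 cm/s
8–14 s: ½(1 + 11)(6) = 36 cm/s
Δv = 14.5 cm/s, so v(14) = 10 + (14.5) = 24.5 cm/s.

24.5 cm/s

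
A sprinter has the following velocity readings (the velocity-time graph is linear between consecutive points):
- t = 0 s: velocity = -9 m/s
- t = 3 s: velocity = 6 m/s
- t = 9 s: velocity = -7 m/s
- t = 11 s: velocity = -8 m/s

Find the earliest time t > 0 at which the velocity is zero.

v changes sign on 0–3 s (from -9 to 6); the graph is linear there, so v = 0 at t = 0 + (9)·(3 − 0)/(6 − -9) = 1.8 s.

t = 1.8 s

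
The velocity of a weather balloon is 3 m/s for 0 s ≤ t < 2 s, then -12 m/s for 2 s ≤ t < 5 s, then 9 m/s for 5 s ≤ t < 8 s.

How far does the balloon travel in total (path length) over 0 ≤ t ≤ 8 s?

69 m

Distance (not displacement) is the total path length: add the absolute areas under v-t.
0–2 s: |3| × 2 = 6 m
2–5 s: |-12| × 3 = 36 m
5–8 s: |9| × 3 = 27 m
Total distance = 69 m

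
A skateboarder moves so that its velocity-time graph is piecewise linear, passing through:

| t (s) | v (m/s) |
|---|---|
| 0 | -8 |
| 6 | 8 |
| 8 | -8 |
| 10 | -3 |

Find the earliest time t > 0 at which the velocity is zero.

v changes sign on 0–6 s (from -8 to 8); the graph is linear there, so v = 0 at t = 0 + (8)·(6 − 0)/(8 − -8) = 3 s.

t = 3 s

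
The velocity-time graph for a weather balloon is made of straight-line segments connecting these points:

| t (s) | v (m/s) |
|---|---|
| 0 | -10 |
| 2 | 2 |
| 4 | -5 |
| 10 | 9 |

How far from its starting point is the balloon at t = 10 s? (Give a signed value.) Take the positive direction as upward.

1 m

Net displacement equals the area under the velocity-time graph (areas below the axis count negative).
0–2 s: ½(-10 + 2)(2) = -8 m
2–4 s: ½(2 + -5)(2) = -3 m
4–10 s: ½(-5 + 9)(6) = 12 m
Net displacement = 1 m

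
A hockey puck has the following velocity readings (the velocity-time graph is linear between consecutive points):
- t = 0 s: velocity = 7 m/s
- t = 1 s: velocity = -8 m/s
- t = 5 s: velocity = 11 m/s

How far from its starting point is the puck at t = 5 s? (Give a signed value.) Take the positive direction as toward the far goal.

Displacement is the signed area under the v-t curve.
0–1 s: ½(7 + -8)(1) = -0.5 m
1–5 s: ½(-8 + 11)(4) = 6 m
Net displacement = 5.5 m

5.5 m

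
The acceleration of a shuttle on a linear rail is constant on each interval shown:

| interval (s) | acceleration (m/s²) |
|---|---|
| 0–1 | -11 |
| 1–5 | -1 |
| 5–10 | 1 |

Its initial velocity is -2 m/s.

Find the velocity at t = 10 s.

Δv equals the area under the a-t graph; then v = v₀ + Δv.
0–1 s: -11 × 1 = -11 m/s
1–5 s: -1 × 4 = -4 m/s
5–10 s: 1 × 5 = 5 m/s
Δv = -10 m/s, so v(10) = -2 + (-10) = -12 m/s.

-12 m/s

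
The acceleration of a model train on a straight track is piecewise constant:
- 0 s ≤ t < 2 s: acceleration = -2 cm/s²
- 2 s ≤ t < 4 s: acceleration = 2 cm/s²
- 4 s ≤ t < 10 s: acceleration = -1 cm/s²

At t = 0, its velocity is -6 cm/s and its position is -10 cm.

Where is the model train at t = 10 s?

On each constant-a segment, Δv = aΔt and Δx = v₀Δt + ½aΔt²; chain segment to segment.
0–2 s: v starts -6 cm/s; Δx = -6·2 + ½·-2·2² = -16 cm; v ends -10 cm/s.
2–4 s: v starts -10 cm/s; Δx = -10·2 + ½·2·2² = -16 cm; v ends -6 cm/s.
4–10 s: v starts -6 cm/s; Δx = -6·6 + ½·-1·6² = -54 cm; v ends -12 cm/s.
x(10) = -10 + Σ Δx = -96 cm.

-96 cm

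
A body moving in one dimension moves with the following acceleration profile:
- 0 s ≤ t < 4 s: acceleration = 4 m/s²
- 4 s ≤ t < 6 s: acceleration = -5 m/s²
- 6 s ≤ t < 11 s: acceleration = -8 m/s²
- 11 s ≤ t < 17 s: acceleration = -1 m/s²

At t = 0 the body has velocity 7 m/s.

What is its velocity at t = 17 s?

Δv equals the area under the a-t graph; then v = v₀ + Δv.
0–4 s: 4 × 4 = 16 m/s
4–6 s: -5 × 2 = -10 m/s
6–11 s: -8 × 5 = -40 m/s
11–17 s: -1 × 6 = -6 m/s
Δv = -40 m/s, so v(17) = 7 + (-40) = -33 m/s.

-33 m/s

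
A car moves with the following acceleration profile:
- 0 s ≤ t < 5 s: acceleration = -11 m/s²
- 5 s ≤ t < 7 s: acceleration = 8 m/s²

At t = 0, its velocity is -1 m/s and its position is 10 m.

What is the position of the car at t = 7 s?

-228.5 m

On each constant-a segment, Δv = aΔt and Δx = v₀Δt + ½aΔt²; chain segment to segment.
0–5 s: v starts -1 m/s; Δx = -1·5 + ½·-11·5² = -142.5 m; v ends -56 m/s.
5–7 s: v starts -56 m/s; Δx = -56·2 + ½·8·2² = -96 m; v ends -40 m/s.
x(7) = 10 + Σ Δx = -228.5 m.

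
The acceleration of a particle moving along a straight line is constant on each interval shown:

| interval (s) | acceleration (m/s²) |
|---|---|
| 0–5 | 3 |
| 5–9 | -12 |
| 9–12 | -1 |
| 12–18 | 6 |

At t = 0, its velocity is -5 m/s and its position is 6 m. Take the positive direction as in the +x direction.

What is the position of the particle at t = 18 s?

On each constant-a segment, Δv = aΔt and Δx = v₀Δt + ½aΔt²; chain segment to segment.
0–5 s: v starts -5 m/s; Δx = -5·5 + ½·3·5² = 12.5 m; v ends 10 m/s.
5–9 s: v starts 10 m/s; Δx = 10·4 + ½·-12·4² = -56 m; v ends -38 m/s.
9–12 s: v starts -38 m/s; Δx = -38·3 + ½·-1·3² = -118.5 m; v ends -41 m/s.
12–18 s: v starts -41 m/s; Δx = -41·6 + ½·6·6² = -138 m; v ends -5 m/s.
x(18) = 6 + Σ Δx = -294 m.

-294 m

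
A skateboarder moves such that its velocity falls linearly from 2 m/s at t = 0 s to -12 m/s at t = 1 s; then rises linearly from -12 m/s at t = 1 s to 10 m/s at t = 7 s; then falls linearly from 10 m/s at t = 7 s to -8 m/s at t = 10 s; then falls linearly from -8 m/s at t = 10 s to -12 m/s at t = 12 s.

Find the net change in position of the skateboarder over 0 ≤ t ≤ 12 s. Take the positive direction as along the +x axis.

-28 m

Displacement is the signed area under the v-t curve.
0–1 s: ½(2 + -12)(1) = -5 m
1–7 s: ½(-12 + 10)(6) = -6 m
7–10 s: ½(10 + -8)(3) = 3 m
10–12 s: ½(-8 + -12)(2) = -20 m
Net displacement = -28 m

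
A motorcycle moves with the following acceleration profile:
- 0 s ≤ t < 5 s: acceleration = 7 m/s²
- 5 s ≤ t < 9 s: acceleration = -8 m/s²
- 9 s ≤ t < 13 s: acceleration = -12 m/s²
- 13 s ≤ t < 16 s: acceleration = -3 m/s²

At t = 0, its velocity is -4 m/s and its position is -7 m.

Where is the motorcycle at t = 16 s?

-140 m

On each constant-a segment, Δv = aΔt and Δx = v₀Δt + ½aΔt²; chain segment to segment.
0–5 s: v starts -4 m/s; Δx = -4·5 + ½·7·5² = 67.5 m; v ends 31 m/s.
5–9 s: v starts 31 m/s; Δx = 31·4 + ½·-8·4² = 60 m; v ends -1 m/s.
9–13 s: v starts -1 m/s; Δx = -1·4 + ½·-12·4² = -100 m; v ends -49 m/s.
13–16 s: v starts -49 m/s; Δx = -49·3 + ½·-3·3² = -160.5 m; v ends -58 m/s.
x(16) = -7 + Σ Δx = -140 m.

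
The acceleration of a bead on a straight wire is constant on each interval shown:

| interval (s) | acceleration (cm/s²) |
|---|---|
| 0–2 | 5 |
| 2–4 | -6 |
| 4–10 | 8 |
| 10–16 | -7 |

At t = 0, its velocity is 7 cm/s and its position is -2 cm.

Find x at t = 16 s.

On each constant-a segment, Δv = aΔt and Δx = v₀Δt + ½aΔt²; chain segment to segment.
0–2 s: v starts 7 cm/s; Δx = 7·2 + ½·5·2² = 24 cm; v ends 17 cm/s.
2–4 s: v starts 17 cm/s; Δx = 17·2 + ½·-6·2² = 22 cm; v ends 5 cm/s.
4–10 s: v starts 5 cm/s; Δx = 5·6 + ½·8·6² = 174 cm; v ends 53 cm/s.
10–16 s: v starts 53 cm/s; Δx = 53·6 + ½·-7·6² = 192 cm; v ends 11 cm/s.
x(16) = -2 + Σ Δx = 410 cm.

410 cm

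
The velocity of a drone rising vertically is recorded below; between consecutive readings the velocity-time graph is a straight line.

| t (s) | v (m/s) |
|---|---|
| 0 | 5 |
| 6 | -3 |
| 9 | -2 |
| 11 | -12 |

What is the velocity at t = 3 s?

On 0–6 s the graph is linear from 5 to -3 m/s: v(3) = 5 + (-3 − 5)·(3 − 0)/(6 − 0) = 1 m/s.

1 m/s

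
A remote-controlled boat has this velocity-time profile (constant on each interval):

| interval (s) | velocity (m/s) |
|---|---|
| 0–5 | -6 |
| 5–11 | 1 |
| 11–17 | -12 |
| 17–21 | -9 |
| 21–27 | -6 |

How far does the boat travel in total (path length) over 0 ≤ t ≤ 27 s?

Total distance travelled is ∫|v| dt — sum the magnitudes of each area piece.
0–5 s: |-6| × 5 = 30 m
5–11 s: |1| × 6 = 6 m
11–17 s: |-12| × 6 = 72 m
17–21 s: |-9| × 4 = 36 m
21–27 s: |-6| × 6 = 36 m
Total distance = 180 m

180 m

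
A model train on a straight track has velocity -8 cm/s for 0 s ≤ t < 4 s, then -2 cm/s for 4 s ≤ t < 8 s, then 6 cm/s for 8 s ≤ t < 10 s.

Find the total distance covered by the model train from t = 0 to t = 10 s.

Total distance travelled is ∫|v| dt — sum the magnitudes of each area piece.
0–4 s: |-8| × 4 = 32 cm
4–8 s: |-2| × 4 = 8 cm
8–10 s: |6| × 2 = 12 cm
Total distance = 52 cm

52 cm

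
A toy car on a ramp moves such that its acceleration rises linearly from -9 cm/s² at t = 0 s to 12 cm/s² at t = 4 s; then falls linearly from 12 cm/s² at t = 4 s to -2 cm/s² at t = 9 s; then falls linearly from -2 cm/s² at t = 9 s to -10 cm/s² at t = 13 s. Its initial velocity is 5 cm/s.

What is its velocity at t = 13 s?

Δv equals the area under the a-t graph; then v = v₀ + Δv.
0–4 s: ½(-9 + 12)(4) = 6 cm/s
4–9 s: ½(12 + -2)(5) = 25 cm/s
9–13 s: ½(-2 + -10)(4) = -24 cm/s
Δv = 7 cm/s, so v(13) = 5 + (7) = 12 cm/s.

12 cm/s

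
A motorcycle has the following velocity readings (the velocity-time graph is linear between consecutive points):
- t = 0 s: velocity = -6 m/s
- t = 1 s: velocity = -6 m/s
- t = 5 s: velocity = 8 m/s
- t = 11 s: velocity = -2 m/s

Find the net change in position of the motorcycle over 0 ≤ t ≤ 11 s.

Displacement is the signed area under the v-t curve.
0–1 s: -6 × 1 = -6 m
1–5 s: ½(-6 + 8)(4) = 4 m
5–11 s: ½(8 + -2)(6) = 18 m
Net displacement = 16 m

16 m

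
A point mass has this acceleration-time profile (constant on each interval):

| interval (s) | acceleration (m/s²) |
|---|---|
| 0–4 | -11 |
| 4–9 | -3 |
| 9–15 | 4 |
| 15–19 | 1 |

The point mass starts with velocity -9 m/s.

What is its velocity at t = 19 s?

Δv equals the area under the a-t graph; then v = v₀ + Δv.
0–4 s: -11 × 4 = -44 m/s
4–9 s: -3 × 5 = -15 m/s
9–15 s: 4 × 6 = 24 m/s
15–19 s: 1 × 4 = 4 m/s
Δv = -31 m/s, so v(19) = -9 + (-31) = -40 m/s.

-40 m/s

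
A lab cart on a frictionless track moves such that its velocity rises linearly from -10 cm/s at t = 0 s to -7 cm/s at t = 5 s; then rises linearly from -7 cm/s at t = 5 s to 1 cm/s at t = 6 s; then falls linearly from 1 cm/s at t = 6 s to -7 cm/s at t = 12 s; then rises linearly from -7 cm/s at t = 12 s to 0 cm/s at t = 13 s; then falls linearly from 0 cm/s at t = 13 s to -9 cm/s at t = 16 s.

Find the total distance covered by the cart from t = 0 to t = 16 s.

Distance (not displacement) is the total path length: add the absolute areas under v-t.
0–5 s: |½(-10 + -7)(5)| = 42.5 cm
5–6 s: v = 0 at t = 5.875 s; triangle areas 3.0625 + 0.0625 = 3.125 cm
6–12 s: v = 0 at t = 6.75 s; triangle areas 0.375 + 18.375 = 18.75 cm
12–13 s: |½(-7 + 0)(1)| = 3.5 cm
13–16 s: |½(0 + -9)(3)| = 13.5 cm
Total distance = 81.375 cm

81.375 cm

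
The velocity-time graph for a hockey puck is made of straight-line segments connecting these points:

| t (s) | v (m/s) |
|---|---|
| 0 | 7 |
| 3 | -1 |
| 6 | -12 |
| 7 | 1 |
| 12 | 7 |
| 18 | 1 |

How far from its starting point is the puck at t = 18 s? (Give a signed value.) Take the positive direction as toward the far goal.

28 m

Net displacement equals the area under the velocity-time graph (areas below the axis count negative).
0–3 s: ½(7 + -1)(3) = 9 m
3–6 s: ½(-1 + -12)(3) = -19.5 m
6–7 s: ½(-12 + 1)(1) = -5.5 m
7–12 s: ½(1 + 7)(5) = 20 m
12–18 s: ½(7 + 1)(6) = 24 m
Net displacement = 28 m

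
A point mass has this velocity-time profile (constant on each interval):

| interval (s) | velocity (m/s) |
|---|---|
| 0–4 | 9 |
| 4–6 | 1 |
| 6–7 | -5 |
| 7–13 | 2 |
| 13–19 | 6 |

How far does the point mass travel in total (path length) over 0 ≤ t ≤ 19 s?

Distance (not displacement) is the total path length: add the absolute areas under v-t.
0–4 s: |9| × 4 = 36 m
4–6 s: |1| × 2 = 2 m
6–7 s: |-5| × 1 = 5 m
7–13 s: |2| × 6 = 12 m
13–19 s: |6| × 6 = 36 m
Total distance = 91 m

91 m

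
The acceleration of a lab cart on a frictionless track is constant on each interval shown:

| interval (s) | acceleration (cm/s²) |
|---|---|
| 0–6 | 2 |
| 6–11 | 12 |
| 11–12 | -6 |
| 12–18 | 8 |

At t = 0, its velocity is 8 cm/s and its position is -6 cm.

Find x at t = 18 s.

On each constant-a segment, Δv = aΔt and Δx = v₀Δt + ½aΔt²; chain segment to segment.
0–6 s: v starts 8 cm/s; Δx = 8·6 + ½·2·6² = 84 cm; v ends 20 cm/s.
6–11 s: v starts 20 cm/s; Δx = 20·5 + ½·12·5² = 250 cm; v ends 80 cm/s.
11–12 s: v starts 80 cm/s; Δx = 80·1 + ½·-6·1² = 77 cm; v ends 74 cm/s.
12–18 s: v starts 74 cm/s; Δx = 74·6 + ½·8·6² = 588 cm; v ends 122 cm/s.
x(18) = -6 + Σ Δx = 993 cm.

993 cm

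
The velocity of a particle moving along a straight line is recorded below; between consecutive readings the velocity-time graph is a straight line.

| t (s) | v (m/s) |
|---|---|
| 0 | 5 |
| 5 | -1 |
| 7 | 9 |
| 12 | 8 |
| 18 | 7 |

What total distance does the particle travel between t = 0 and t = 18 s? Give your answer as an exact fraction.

1598/15 m

Total distance travelled is ∫|v| dt — sum the magnitudes of each area piece.
0–5 s: v = 0 at t = 25/6 s; triangle areas 125/12 + 5/12 = 65/6 m
5–7 s: v = 0 at t = 5.2 s; triangle areas 0.1 + 8.1 = 8.2 m
7–12 s: |½(9 + 8)(5)| = 42.5 m
12–18 s: |½(8 + 7)(6)| = 45 m
Total distance = 1598/15 m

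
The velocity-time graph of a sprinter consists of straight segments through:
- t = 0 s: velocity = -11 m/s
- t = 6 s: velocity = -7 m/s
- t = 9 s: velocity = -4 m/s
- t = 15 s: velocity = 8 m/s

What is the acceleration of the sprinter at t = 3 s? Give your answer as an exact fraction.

Acceleration is the slope of the v-t graph on 0–6 s: (-7 − -11)/(6 − 0) = 2/3 m/s².

2/3 m/s²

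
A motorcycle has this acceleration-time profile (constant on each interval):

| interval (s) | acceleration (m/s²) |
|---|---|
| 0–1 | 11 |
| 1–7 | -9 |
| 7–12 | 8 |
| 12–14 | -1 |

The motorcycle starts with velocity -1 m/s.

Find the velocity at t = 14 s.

-6 m/s

Δv equals the area under the a-t graph; then v = v₀ + Δv.
0–1 s: 11 × 1 = 11 m/s
1–7 s: -9 × 6 = -54 m/s
7–12 s: 8 × 5 = 40 m/s
12–14 s: -1 × 2 = -2 m/s
Δv = -5 m/s, so v(14) = -1 + (-5) = -6 m/s.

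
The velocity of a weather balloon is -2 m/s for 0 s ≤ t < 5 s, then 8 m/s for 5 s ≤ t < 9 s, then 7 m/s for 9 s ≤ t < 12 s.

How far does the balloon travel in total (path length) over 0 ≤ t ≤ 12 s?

63 m

Total distance travelled is ∫|v| dt — sum the magnitudes of each area piece.
0–5 s: |-2| × 5 = 10 m
5–9 s: |8| × 4 = 32 m
9–12 s: |7| × 3 = 21 m
Total distance = 63 m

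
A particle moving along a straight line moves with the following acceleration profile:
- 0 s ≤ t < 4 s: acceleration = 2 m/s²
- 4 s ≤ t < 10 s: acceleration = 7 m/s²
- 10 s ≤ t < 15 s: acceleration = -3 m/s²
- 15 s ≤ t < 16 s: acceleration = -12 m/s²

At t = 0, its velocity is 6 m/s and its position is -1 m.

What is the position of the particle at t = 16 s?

On each constant-a segment, Δv = aΔt and Δx = v₀Δt + ½aΔt²; chain segment to segment.
0–4 s: v starts 6 m/s; Δx = 6·4 + ½·2·4² = 40 m; v ends 14 m/s.
4–10 s: v starts 14 m/s; Δx = 14·6 + ½·7·6² = 210 m; v ends 56 m/s.
10–15 s: v starts 56 m/s; Δx = 56·5 + ½·-3·5² = 242.5 m; v ends 41 m/s.
15–16 s: v starts 41 m/s; Δx = 41·1 + ½·-12·1² = 35 m; v ends 29 m/s.
x(16) = -1 + Σ Δx = 526.5 m.

526.5 m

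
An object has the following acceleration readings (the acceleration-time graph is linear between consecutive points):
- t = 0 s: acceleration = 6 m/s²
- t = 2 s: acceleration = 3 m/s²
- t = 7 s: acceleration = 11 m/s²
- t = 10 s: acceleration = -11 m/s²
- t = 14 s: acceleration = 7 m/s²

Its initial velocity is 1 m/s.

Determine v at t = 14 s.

37 m/s

Δv equals the area under the a-t graph; then v = v₀ + Δv.
0–2 s: ½(6 + 3)(2) = 9 m/s
2–7 s: ½(3 + 11)(5) = 35 m/s
7–10 s: ½(11 + -11)(3) = 0 m/s
10–14 s: ½(-11 + 7)(4) = -8 m/s
Δv = 36 m/s, so v(14) = 1 + (36) = 37 m/s.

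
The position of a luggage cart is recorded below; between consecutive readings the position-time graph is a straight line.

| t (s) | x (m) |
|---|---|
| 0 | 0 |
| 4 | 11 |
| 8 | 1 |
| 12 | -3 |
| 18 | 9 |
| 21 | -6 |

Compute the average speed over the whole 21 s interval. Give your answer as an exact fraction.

52/21 m/s

Average speed = (total path length)/(elapsed time); on a piecewise-linear x-t graph the path length is Σ|Δx|.
0–4 s: |Δx| = |11 − 0| = 11 m
4–8 s: |Δx| = |1 − 11| = 10 m
8–12 s: |Δx| = |-3 − 1| = 4 m
12–18 s: |Δx| = |9 − -3| = 12 m
18–21 s: |Δx| = |-6 − 9| = 15 m
Total path = 52 m; average speed = 52/21 = 52/21 m/s.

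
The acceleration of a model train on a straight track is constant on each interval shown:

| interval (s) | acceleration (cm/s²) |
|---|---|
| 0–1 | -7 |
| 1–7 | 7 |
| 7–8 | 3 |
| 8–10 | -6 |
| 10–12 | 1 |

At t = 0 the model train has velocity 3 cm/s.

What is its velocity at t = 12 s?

31 cm/s

Δv equals the area under the a-t graph; then v = v₀ + Δv.
0–1 s: -7 × 1 = -7 cm/s
1–7 s: 7 × 6 = 42 cm/s
7–8 s: 3 × 1 = 3 cm/s
8–10 s: -6 × 2 = -12 cm/s
10–12 s: 1 × 2 = 2 cm/s
Δv = 28 cm/s, so v(12) = 3 + (28) = 31 cm/s.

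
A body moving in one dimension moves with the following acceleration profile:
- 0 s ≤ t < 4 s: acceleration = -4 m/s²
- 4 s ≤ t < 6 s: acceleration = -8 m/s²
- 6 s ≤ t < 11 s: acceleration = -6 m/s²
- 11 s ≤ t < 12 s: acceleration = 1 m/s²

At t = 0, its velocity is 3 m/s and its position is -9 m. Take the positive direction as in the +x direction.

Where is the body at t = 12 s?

-349.5 m

On each constant-a segment, Δv = aΔt and Δx = v₀Δt + ½aΔt²; chain segment to segment.
0–4 s: v starts 3 m/s; Δx = 3·4 + ½·-4·4² = -20 m; v ends -13 m/s.
4–6 s: v starts -13 m/s; Δx = -13·2 + ½·-8·2² = -42 m; v ends -29 m/s.
6–11 s: v starts -29 m/s; Δx = -29·5 + ½·-6·5² = -220 m; v ends -59 m/s.
11–12 s: v starts -59 m/s; Δx = -59·1 + ½·1·1² = -58.5 m; v ends -58 m/s.
x(12) = -9 + Σ Δx = -349.5 m.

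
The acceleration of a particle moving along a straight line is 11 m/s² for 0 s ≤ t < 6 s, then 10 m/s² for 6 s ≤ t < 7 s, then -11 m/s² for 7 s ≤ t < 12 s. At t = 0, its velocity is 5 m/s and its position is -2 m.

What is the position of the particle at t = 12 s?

On each constant-a segment, Δv = aΔt and Δx = v₀Δt + ½aΔt²; chain segment to segment.
0–6 s: v starts 5 m/s; Δx = 5·6 + ½·11·6² = 228 m; v ends 71 m/s.
6–7 s: v starts 71 m/s; Δx = 71·1 + ½·10·1² = 76 m; v ends 81 m/s.
7–12 s: v starts 81 m/s; Δx = 81·5 + ½·-11·5² = 267.5 m; v ends 26 m/s.
x(12) = -2 + Σ Δx = 569.5 m.

569.5 m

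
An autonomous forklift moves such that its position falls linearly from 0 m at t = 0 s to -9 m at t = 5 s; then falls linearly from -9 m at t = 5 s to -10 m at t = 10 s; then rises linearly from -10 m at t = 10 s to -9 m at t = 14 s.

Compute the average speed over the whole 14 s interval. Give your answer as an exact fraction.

Average speed = (total path length)/(elapsed time); on a piecewise-linear x-t graph the path length is Σ|Δx|.
0–5 s: |Δx| = |-9 − 0| = 9 m
5–10 s: |Δx| = |-10 − -9| = 1 m
10–14 s: |Δx| = |-9 − -10| = 1 m
Total path = 11 m; average speed = 11/14 = 11/14 m/s.

11/14 m/s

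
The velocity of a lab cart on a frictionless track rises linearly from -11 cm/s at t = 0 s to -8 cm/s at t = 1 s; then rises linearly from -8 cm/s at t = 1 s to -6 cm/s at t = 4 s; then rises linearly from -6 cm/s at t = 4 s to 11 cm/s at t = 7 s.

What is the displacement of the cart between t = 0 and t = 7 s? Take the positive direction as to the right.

-23 cm

Displacement is the signed area under the v-t curve.
0–1 s: ½(-11 + -8)(1) = -9.5 cm
1–4 s: ½(-8 + -6)(3) = -21 cm
4–7 s: ½(-6 + 11)(3) = 7.5 cm
Net displacement = -23 cm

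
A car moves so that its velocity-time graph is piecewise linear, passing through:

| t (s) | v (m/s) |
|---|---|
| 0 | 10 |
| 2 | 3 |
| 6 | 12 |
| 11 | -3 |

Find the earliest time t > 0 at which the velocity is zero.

t = 10 s

v changes sign on 6–11 s (from 12 to -3); the graph is linear there, so v = 0 at t = 6 + (-12)·(11 − 6)/(-3 − 12) = 10 s.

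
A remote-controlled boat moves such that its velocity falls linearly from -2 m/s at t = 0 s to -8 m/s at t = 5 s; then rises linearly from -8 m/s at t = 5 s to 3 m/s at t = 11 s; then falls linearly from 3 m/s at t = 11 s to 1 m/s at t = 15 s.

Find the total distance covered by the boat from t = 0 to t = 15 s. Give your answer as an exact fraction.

582/11 m

Distance (not displacement) is the total path length: add the absolute areas under v-t.
0–5 s: |½(-2 + -8)(5)| = 25 m
5–11 s: v = 0 at t = 103/11 s; triangle areas 192/11 + 27/11 = 219/11 m
11–15 s: |½(3 + 1)(4)| = 8 m
Total distance = 582/11 m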